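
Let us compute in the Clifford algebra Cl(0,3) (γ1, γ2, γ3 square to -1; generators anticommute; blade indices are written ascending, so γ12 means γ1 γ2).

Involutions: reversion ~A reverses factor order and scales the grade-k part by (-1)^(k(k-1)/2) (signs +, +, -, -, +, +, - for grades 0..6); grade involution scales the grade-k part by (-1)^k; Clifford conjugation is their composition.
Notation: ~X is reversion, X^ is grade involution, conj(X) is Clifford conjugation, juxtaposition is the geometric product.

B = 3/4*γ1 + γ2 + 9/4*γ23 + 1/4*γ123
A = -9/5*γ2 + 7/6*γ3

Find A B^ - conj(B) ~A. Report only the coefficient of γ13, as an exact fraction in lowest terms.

first term: -9/5 + 21/8*γ2 + 81/20*γ3 - 127/120*γ12 + 53/40*γ13 + 7/6*γ23
second term: -9/5 + 21/8*γ2 + 81/20*γ3 + 127/120*γ12 - 53/40*γ13 - 7/6*γ23
Answer: 53/20


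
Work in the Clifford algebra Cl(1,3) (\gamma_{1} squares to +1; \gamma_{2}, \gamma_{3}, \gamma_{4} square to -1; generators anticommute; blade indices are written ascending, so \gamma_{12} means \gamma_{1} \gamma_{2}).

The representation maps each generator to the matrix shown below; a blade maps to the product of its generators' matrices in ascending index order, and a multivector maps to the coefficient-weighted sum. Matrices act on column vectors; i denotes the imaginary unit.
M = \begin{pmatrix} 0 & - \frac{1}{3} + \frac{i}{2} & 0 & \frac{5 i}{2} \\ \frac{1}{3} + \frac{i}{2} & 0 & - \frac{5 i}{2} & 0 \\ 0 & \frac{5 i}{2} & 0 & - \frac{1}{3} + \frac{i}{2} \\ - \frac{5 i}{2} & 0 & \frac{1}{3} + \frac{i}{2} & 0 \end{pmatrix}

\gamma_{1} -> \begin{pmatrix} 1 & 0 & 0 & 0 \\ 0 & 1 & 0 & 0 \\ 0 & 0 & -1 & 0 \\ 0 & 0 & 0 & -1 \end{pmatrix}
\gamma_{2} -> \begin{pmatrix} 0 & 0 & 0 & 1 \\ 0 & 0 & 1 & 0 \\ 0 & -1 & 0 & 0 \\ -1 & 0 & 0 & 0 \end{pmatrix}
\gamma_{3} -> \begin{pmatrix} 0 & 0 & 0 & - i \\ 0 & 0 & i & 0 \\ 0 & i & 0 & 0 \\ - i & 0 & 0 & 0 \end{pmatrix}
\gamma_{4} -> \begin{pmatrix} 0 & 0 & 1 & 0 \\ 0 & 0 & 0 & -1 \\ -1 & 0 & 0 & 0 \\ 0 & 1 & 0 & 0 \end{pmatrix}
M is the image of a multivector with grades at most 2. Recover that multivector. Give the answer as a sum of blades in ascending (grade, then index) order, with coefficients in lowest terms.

Method: the blade images are trace-orthogonal — tr(rho(e_A) rho(e_B)^-1) = 4 if A = B and 0 otherwise — and rho(e_A)^-1 = (e_A)^2 * rho(e_A) with (e_A)^2 = +1 or -1, so the coefficient of e_A in the preimage is (e_A)^2 * tr(M rho(e_A))/4.
Nonzero projections over blades of grade <= 2: \gamma_{13}: (\gamma_{13})^2 = +1, tr(M rho(\gamma_{13})) = -10, coefficient -\frac{5}{2}; \gamma_{24}: (\gamma_{24})^2 = -1, tr(M rho(\gamma_{24})) = \frac{4}{3}, coefficient -\frac{1}{3}; \gamma_{34}: (\gamma_{34})^2 = -1, tr(M rho(\gamma_{34})) = 2, coefficient -\frac{1}{2}. Every other blade of grade <= 2 projects to 0.
Answer: -\frac{5}{2} \gamma_{13} - \frac{1}{3} \gamma_{24} - \frac{1}{2} \gamma_{34}


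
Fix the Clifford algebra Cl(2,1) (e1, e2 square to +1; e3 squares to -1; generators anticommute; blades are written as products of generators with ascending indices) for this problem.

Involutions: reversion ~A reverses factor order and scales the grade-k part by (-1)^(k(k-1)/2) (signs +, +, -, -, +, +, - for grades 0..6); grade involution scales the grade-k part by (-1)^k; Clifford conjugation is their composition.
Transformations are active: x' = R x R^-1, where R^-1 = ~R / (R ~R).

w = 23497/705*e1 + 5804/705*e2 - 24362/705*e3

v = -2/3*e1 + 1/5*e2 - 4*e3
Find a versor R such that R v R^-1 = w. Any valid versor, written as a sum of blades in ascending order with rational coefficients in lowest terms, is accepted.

Why this works: both vectors square to -3491/225, so q(v) = q(w) and R = v + w = 23027/705*e1 + 1189/141*e2 - 27182/705*e3 carries v to w — its own direction survives, the complement (v - w)/2 flips.
Answer: 23027/705*e1 + 1189/141*e2 - 27182/705*e3


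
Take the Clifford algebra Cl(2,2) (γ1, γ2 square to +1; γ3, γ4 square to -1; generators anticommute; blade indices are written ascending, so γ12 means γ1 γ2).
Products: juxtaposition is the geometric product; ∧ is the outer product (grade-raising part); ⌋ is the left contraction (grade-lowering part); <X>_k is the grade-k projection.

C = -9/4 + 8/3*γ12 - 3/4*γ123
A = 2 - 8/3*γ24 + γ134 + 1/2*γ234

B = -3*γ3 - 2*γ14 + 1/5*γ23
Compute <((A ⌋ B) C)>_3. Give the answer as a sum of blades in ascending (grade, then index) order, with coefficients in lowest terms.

step 1: -6*γ3 - 4*γ14 + 2/5*γ23
step 2: -3/10*γ1 + 27/2*γ3 - 9/2*γ12 - 16/15*γ13 + 9*γ14 - 9/10*γ23 - 32/3*γ24 - 16*γ123 - 3*γ234
step 3: -16*γ123 - 3*γ234
Answer: -16*γ123 - 3*γ234


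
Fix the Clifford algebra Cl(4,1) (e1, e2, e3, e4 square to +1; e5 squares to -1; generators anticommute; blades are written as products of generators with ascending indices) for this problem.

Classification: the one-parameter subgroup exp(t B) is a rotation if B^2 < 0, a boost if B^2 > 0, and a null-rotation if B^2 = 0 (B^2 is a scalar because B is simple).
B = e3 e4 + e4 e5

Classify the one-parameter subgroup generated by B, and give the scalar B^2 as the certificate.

B^2 term by term: the squares give (1)^2*(e3 e4)^2 + (1)^2*(e4 e5)^2 = 1*(-1) + 1*(+1) = 0 (each basis 2-blade squares to minus the product of its generators' squares); cross terms between blades sharing an index anticommute and cancel. So B^2 = 0.
Answer: null-rotation, certificate B^2 = 0. The invariant at work: B^2 = 0 is unchanged by conjugation, hence its sign classifies the subgroup whatever basis B is written in.


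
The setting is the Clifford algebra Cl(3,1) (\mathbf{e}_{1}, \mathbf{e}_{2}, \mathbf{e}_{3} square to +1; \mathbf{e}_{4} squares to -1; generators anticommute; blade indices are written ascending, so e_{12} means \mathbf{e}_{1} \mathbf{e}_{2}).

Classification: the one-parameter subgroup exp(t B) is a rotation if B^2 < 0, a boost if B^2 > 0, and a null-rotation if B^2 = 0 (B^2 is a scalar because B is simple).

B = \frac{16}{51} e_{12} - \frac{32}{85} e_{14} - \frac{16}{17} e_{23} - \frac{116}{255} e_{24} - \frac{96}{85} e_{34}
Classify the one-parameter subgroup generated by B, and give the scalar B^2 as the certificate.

B^2 term by term: the squares give (\frac{16}{51})^2*(e_{12})^2 + (-\frac{32}{85})^2*(e_{14})^2 + (-\frac{16}{17})^2*(e_{23})^2 + (-\frac{116}{255})^2*(e_{24})^2 + (-\frac{96}{85})^2*(e_{34})^2 = \frac{256}{2601}*(-1) + \frac{1024}{7225}*(+1) + \frac{256}{289}*(-1) + \frac{13456}{65025}*(+1) + \frac{9216}{7225}*(+1) = \frac{16}{25} (each basis 2-blade squares to minus the product of its generators' squares); cross terms between blades sharing an index anticommute and cancel; the commuting (index-disjoint) pairs give grade-4 terms 2*c*c'*(blade product), which cancel blade by blade — e_{1234}: -\frac{1024}{1445} + \frac{1024}{1445} = 0 — confirming B is simple. So B^2 = \frac{16}{25}.
Answer: boost, certificate B^2 = \frac{16}{25}. B^2 = \frac{16}{25} is basis-independent, so its sign is the whole story.


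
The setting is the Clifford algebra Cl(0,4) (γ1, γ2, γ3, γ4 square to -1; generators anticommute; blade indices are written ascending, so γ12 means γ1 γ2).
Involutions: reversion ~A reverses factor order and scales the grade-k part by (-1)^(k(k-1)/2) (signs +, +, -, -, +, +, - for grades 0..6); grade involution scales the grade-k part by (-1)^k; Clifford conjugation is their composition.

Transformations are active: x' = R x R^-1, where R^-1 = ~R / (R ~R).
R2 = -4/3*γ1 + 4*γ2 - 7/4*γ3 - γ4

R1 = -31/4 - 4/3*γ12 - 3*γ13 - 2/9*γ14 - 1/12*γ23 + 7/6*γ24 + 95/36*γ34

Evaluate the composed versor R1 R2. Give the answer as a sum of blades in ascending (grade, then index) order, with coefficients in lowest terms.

Distribute over the terms of R2 (each basis-blade product reordered to ascending indices, repeated generators contracted through their squares):
R1 (-4/3*γ1) = 31/3*γ1 + 16/9*γ2 + 4*γ3 + 8/27*γ4 + 1/9*γ123 - 14/9*γ124 - 95/27*γ134
R1 (4*γ2) = 16/3*γ1 - 31*γ2 - 1/3*γ3 + 14/3*γ4 + 12*γ123 + 8/9*γ124 + 95/9*γ234
R1 (-7/4*γ3) = -21/4*γ1 - 7/48*γ2 + 217/16*γ3 - 665/144*γ4 + 7/3*γ123 - 7/18*γ134 + 49/24*γ234
R1 (-γ4) = -2/9*γ1 + 7/6*γ2 + 95/36*γ3 + 31/4*γ4 + 4/3*γ124 + 3*γ134 + 1/12*γ234
Summing the partial products and collecting blades:
Answer: 367/36*γ1 - 4061/144*γ2 + 2861/144*γ3 + 3497/432*γ4 + 130/9*γ123 + 2/3*γ124 - 49/54*γ134 + 913/72*γ234


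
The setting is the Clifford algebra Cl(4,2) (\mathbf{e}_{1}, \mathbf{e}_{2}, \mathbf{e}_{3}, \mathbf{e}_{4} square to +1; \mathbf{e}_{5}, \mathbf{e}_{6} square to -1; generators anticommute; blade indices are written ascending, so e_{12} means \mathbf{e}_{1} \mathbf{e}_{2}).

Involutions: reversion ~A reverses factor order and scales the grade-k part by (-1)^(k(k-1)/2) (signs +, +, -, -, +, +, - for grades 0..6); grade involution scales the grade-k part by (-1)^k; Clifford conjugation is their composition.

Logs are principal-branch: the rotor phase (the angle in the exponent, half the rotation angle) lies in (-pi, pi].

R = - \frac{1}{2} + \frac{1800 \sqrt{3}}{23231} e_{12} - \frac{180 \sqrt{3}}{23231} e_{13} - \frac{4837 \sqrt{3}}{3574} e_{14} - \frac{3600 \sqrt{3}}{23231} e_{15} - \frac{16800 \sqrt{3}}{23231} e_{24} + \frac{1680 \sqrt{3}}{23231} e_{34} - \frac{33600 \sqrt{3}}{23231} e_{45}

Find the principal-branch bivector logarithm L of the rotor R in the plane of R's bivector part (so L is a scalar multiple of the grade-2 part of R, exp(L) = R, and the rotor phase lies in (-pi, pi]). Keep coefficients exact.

The scalar part of R is - \frac{1}{2}, which pins the rotor phase on the principal branch; dividing the bivector part by the sine of that phase recovers the unit plane, and L is the phase times that plane.
Concretely: cos(phase) = - \frac{1}{2} gives phase = ±\frac{2 \pi}{3}, and since phase/sin(phase) is even the sign is immaterial: L = (phase/sin(phase)) * <R>_2 = (\frac{4 \sqrt{3} \pi}{9}) * <R>_2.
Answer: \frac{2400 \pi}{23231} e_{12} - \frac{240 \pi}{23231} e_{13} - \frac{9674 \pi}{5361} e_{14} - \frac{4800 \pi}{23231} e_{15} - \frac{22400 \pi}{23231} e_{24} + \frac{2240 \pi}{23231} e_{34} - \frac{44800 \pi}{23231} e_{45}


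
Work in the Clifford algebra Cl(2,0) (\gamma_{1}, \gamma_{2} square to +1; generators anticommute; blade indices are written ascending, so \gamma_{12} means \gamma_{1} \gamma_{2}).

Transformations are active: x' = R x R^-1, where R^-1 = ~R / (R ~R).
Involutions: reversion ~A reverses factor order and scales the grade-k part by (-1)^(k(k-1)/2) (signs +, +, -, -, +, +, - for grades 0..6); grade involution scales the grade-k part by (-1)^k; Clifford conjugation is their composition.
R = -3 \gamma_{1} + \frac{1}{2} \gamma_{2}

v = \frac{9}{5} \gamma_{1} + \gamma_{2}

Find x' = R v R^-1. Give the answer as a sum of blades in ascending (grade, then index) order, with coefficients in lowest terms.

~R = -3 \gamma_{1} + \frac{1}{2} \gamma_{2}, and R ~R = \frac{37}{4}, so R^-1 = ~R / (\frac{37}{4}).
R v = -\frac{49}{10} - \frac{39}{10} \gamma_{12}
Answer: \frac{51}{37} \gamma_{1} - \frac{283}{185} \gamma_{2}


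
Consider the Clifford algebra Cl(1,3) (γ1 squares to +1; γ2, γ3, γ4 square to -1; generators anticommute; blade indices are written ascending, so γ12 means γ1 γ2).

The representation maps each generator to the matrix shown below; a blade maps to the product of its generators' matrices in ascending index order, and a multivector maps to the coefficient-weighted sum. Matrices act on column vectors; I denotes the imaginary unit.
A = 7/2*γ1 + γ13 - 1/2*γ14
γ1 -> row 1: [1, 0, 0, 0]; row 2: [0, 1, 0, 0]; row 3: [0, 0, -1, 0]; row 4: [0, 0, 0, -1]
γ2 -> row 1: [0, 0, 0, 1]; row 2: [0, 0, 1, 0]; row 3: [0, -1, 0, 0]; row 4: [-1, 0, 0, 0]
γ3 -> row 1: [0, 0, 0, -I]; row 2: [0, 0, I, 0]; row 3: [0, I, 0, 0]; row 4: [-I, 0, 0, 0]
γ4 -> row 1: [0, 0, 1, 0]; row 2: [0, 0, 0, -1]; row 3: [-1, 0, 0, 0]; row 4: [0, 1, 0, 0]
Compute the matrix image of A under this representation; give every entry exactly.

Bivector images (products of the table entries): rho(γ13) = rho(γ1)rho(γ3) = row 1: [0, 0, 0, -I]; row 2: [0, 0, I, 0]; row 3: [0, -I, 0, 0]; row 4: [I, 0, 0, 0]; rho(γ14) = rho(γ1)rho(γ4) = row 1: [0, 0, 1, 0]; row 2: [0, 0, 0, -1]; row 3: [1, 0, 0, 0]; row 4: [0, -1, 0, 0].
M = (7/2)*rho(γ1) + (1)*rho(γ13) + (-1/2)*rho(γ14), summed entrywise:
Answer: row 1: [7/2, 0, -1/2, -I]; row 2: [0, 7/2, I, 1/2]; row 3: [-1/2, -I, -7/2, 0]; row 4: [I, 1/2, 0, -7/2]


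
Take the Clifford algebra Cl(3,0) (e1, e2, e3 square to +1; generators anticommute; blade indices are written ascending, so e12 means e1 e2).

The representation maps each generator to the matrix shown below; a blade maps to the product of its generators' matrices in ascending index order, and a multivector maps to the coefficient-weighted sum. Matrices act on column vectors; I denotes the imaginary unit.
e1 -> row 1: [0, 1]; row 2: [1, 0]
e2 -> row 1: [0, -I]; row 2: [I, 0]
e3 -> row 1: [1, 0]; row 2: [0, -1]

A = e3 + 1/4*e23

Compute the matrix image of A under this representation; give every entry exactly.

Bivector images (products of the table entries): rho(e23) = rho(e2)rho(e3) = row 1: [0, I]; row 2: [I, 0].
M = (1)*rho(e3) + (1/4)*rho(e23), summed entrywise:
Answer: row 1: [1, I/4]; row 2: [I/4, -1]


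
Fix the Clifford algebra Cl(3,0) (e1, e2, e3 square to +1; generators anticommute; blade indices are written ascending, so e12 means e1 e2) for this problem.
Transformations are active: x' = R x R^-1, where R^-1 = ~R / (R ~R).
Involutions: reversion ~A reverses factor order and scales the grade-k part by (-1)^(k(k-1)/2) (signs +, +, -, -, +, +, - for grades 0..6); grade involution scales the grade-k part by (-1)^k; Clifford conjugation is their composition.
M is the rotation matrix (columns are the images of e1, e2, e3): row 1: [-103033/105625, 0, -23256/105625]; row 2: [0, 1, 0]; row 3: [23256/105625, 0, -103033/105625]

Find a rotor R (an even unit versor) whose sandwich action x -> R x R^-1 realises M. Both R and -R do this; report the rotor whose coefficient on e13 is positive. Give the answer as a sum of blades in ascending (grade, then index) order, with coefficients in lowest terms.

Method: write R = a + b12*e12 + b13*e13 + b23*e23 with a^2 + b12^2 + b13^2 + b23^2 = 1 (so R^-1 = ~R). Expanding the columns R e_j ~R gives tr M = 4a^2 - 1 and, from the antisymmetric part, M21 - M12 = -4a*b12, M13 - M31 = 4a*b13, M32 - M23 = -4a*b23.
Here tr M = -100441/105625, so a^2 = (1 + tr M)/4 = 1296/105625 and a = ±36/325. Taking a = 36/325: M21 - M12 = 0, M13 - M31 = -46512/105625, M32 - M23 = 0, giving b12 = 0, b13 = -323/325, b23 = 0, i.e. R = 36/325 - 323/325*e13.
Its e13 coefficient is negative, so report the other preimage -R.
Answer: -36/325 + 323/325*e13. Note: both R and -R realise this M (trace -100441/105625); the covering map identifies them, and the e13-coefficient sign is the tie-breaker.


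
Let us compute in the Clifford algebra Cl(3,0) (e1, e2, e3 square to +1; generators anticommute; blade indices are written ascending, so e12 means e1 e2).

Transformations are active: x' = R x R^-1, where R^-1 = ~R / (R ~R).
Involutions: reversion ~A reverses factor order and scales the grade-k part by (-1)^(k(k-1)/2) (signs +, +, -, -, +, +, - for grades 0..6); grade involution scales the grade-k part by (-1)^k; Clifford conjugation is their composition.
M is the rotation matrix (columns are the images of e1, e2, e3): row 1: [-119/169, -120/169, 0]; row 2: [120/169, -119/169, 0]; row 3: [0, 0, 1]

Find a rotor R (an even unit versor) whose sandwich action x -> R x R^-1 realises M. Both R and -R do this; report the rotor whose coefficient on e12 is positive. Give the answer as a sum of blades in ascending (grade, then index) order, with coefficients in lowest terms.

Method: write R = a + b12*e12 + b13*e13 + b23*e23 with a^2 + b12^2 + b13^2 + b23^2 = 1 (so R^-1 = ~R). Expanding the columns R e_j ~R gives tr M = 4a^2 - 1 and, from the antisymmetric part, M21 - M12 = -4a*b12, M13 - M31 = 4a*b13, M32 - M23 = -4a*b23.
Here tr M = -69/169, so a^2 = (1 + tr M)/4 = 25/169 and a = ±5/13. Taking a = 5/13: M21 - M12 = 240/169, M13 - M31 = 0, M32 - M23 = 0, giving b12 = -12/13, b13 = 0, b23 = 0, i.e. R = 5/13 - 12/13*e12.
Its e12 coefficient is negative, so report the other preimage -R.
Answer: -5/13 + 12/13*e12. Recall the cover is two-to-one: with M of trace -69/169, both preimages act alike, and the stated e12 sign chooses the sheet.


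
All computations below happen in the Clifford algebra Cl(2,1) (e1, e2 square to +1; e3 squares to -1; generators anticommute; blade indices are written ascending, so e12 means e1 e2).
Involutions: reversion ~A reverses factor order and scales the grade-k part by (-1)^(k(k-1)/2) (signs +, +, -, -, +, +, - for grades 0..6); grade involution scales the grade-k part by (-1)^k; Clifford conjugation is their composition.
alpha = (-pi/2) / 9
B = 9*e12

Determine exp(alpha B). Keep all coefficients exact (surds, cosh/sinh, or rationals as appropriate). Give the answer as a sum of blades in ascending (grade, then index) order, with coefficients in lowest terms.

B^2 = (9)^2*(e12)^2 = 81*(-1) = -81 (a basis 2-blade squares to minus the product of its generators' squares).
B^2 = -81 — the negative square puts this in the circular regime; l = 9, alpha*l = -pi/2, so exp(alpha B) = cos(-pi/2) + (sin(-pi/2)/9)*B = 0 + (-1/9)*B.
Answer: -e12


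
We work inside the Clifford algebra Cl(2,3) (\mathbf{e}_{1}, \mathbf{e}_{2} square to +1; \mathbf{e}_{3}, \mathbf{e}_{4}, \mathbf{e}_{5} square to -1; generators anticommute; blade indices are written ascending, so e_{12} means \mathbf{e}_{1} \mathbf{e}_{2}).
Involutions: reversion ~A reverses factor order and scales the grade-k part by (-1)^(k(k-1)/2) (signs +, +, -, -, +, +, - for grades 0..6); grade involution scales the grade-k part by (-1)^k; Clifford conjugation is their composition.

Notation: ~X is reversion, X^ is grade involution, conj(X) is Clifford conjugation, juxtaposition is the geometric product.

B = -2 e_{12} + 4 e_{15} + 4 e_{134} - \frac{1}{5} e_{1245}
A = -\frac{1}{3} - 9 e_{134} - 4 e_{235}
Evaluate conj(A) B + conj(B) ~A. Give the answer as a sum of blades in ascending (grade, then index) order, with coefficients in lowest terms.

first term: 36 + \frac{2}{3} e_{12} - \frac{4}{3} e_{15} - 16 e_{123} - \frac{32}{15} e_{134} - 8 e_{135} + 18 e_{234} - \frac{9}{5} e_{235} - 36 e_{345} - \frac{239}{15} e_{1245}
second term: -36 - \frac{2}{3} e_{12} + \frac{4}{3} e_{15} + 16 e_{123} - \frac{8}{15} e_{134} + 8 e_{135} - 18 e_{234} + \frac{9}{5} e_{235} + 36 e_{345} + \frac{241}{15} e_{1245}
Answer: -\frac{8}{3} e_{134} + \frac{2}{15} e_{1245}


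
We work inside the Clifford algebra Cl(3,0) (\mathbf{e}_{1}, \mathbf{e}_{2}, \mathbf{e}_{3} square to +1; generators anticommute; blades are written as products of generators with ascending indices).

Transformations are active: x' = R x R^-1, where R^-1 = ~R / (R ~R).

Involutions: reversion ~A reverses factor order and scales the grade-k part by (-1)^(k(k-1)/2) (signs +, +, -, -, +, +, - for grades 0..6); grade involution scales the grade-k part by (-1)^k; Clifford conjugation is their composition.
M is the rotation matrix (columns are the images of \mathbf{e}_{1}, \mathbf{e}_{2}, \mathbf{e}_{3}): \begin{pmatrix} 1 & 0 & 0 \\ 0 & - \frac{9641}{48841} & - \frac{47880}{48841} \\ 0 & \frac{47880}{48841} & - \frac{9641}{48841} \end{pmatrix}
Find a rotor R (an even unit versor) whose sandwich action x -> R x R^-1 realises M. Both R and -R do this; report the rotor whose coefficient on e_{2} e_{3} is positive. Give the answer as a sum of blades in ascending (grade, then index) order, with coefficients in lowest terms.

Method: write R = a + b12*e_{1} e_{2} + b13*e_{1} e_{3} + b23*e_{2} e_{3} with a^2 + b12^2 + b13^2 + b23^2 = 1 (so R^-1 = ~R). Expanding the columns R e_j ~R gives tr M = 4a^2 - 1 and, from the antisymmetric part, M21 - M12 = -4a*b12, M13 - M31 = 4a*b13, M32 - M23 = -4a*b23.
Here tr M = \frac{29559}{48841}, so a^2 = (1 + tr M)/4 = \frac{19600}{48841} and a = ±\frac{140}{221}. Taking a = \frac{140}{221}: M21 - M12 = 0, M13 - M31 = 0, M32 - M23 = \frac{95760}{48841}, giving b12 = 0, b13 = 0, b23 = -\frac{171}{221}, i.e. R = \frac{140}{221} - \frac{171}{221} e_{2} e_{3}.
Its e_{2} e_{3} coefficient is negative, so report the other preimage -R.
Answer: -\frac{140}{221} + \frac{171}{221} e_{2} e_{3}. Why the constraint matters: R and -R act identically through the sandwich — M has trace \frac{29559}{48841} either way — so only the sign condition on e_{2} e_{3} picks one of the two preimages.


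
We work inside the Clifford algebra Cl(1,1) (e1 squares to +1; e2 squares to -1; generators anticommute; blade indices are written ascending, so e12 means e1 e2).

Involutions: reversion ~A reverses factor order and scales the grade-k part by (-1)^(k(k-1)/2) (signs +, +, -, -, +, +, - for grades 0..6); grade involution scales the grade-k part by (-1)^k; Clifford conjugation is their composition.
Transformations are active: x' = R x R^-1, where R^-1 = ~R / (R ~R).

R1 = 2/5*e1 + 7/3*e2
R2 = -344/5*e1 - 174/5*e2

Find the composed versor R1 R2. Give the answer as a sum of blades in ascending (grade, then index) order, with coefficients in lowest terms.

Distribute over the terms of R1 (each basis-blade product reordered to ascending indices, repeated generators contracted through their squares):
(2/5*e1) R2 = -688/25 - 348/25*e12
(7/3*e2) R2 = 406/5 + 2408/15*e12
Summing the partial products and collecting blades:
Answer: 1342/25 + 10996/75*e12


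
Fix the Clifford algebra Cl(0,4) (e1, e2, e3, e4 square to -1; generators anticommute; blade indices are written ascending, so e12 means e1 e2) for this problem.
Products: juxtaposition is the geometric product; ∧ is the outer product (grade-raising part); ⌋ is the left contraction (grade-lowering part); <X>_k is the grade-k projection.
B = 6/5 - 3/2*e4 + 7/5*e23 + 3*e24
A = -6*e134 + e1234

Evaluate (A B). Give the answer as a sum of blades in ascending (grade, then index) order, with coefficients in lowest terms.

step 1: -6*e13 - 7/5*e14 + 39/2*e123 - 42/5*e124 - 36/5*e134 + 6/5*e1234
Answer: -6*e13 - 7/5*e14 + 39/2*e123 - 42/5*e124 - 36/5*e134 + 6/5*e1234


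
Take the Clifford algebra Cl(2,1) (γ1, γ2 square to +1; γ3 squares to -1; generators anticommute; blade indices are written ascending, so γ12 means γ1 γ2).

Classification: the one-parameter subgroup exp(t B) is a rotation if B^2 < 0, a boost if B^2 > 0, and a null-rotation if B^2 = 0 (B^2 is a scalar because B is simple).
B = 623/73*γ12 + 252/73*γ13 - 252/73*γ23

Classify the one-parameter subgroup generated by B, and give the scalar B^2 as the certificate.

B^2 term by term: the squares give (623/73)^2*(γ12)^2 + (252/73)^2*(γ13)^2 + (-252/73)^2*(γ23)^2 = 388129/5329*(-1) + 63504/5329*(+1) + 63504/5329*(+1) = -49 (each basis 2-blade squares to minus the product of its generators' squares); cross terms between blades sharing an index anticommute and cancel. So B^2 = -49.
Answer: rotation, certificate B^2 = -49. The class reads off the invariant scalar -49 directly.


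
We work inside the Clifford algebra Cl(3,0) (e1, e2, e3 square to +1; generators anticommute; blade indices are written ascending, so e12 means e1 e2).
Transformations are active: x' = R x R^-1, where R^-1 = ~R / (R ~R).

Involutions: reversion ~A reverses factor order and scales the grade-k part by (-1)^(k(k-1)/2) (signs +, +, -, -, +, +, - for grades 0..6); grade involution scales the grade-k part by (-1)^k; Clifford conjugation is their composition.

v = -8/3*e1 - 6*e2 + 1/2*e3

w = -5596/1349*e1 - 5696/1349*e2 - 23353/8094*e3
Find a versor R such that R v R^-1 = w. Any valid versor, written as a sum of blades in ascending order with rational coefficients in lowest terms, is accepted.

The midline construction: v and w both square to 1561/36, so reflecting in their sum -27580/4047*e1 - 13790/1349*e2 - 9653/4047*e3 exchanges them.
Answer: -27580/4047*e1 - 13790/1349*e2 - 9653/4047*e3


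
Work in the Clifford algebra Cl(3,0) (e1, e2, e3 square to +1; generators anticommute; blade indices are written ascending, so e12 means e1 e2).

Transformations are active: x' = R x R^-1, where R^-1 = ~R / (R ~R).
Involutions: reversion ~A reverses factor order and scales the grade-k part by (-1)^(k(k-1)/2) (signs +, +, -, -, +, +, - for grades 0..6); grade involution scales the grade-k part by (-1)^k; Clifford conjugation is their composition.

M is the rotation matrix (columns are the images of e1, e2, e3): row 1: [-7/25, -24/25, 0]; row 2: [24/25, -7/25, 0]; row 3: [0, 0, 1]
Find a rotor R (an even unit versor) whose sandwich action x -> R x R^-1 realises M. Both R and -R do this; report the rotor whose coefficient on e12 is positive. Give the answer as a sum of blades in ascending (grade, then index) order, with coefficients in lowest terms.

Method: write R = a + b12*e12 + b13*e13 + b23*e23 with a^2 + b12^2 + b13^2 + b23^2 = 1 (so R^-1 = ~R). Expanding the columns R e_j ~R gives tr M = 4a^2 - 1 and, from the antisymmetric part, M21 - M12 = -4a*b12, M13 - M31 = 4a*b13, M32 - M23 = -4a*b23.
Here tr M = 11/25, so a^2 = (1 + tr M)/4 = 9/25 and a = ±3/5. Taking a = 3/5: M21 - M12 = 48/25, M13 - M31 = 0, M32 - M23 = 0, giving b12 = -4/5, b13 = 0, b23 = 0, i.e. R = 3/5 - 4/5*e12.
Its e12 coefficient is negative, so report the other preimage -R.
Answer: -3/5 + 4/5*e12. Sheet selection: the two-to-one cover makes ±R indistinguishable at the matrix level (trace 11/25), so uniqueness comes from the required sign on e12.


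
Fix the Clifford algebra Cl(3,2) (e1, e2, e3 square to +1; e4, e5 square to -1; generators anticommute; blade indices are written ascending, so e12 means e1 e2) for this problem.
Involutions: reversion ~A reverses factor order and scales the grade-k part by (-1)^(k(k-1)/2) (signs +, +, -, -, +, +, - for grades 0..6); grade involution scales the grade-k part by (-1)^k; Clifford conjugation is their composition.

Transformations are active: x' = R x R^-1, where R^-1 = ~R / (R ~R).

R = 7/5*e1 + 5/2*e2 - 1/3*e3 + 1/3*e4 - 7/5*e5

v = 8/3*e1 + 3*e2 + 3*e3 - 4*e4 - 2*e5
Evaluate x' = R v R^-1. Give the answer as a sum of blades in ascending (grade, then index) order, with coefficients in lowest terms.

~R = 7/5*e1 + 5/2*e2 - 1/3*e3 + 1/3*e4 - 7/5*e5, and R ~R = 25/4, so R^-1 = ~R / (25/4).
R v = 263/30 - 37/15*e12 + 229/45*e13 - 292/45*e14 + 14/15*e15 + 17/2*e23 - 11*e24 - 4/5*e25 + 1/3*e34 + 73/15*e35 - 94/15*e45
Answer: 788/625*e1 + 301/75*e2 - 4427/1125*e3 + 5552/1125*e4 - 3614/1875*e5


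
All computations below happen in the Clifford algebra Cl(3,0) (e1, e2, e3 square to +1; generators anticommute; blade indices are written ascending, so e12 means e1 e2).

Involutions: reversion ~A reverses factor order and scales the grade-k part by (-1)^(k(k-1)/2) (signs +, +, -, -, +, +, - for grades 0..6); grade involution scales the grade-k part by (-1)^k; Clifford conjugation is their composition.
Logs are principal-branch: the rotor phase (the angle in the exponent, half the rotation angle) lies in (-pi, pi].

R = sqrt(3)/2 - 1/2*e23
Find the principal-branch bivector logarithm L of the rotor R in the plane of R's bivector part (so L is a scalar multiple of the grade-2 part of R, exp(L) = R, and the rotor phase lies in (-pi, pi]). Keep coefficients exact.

The scalar part of R is sqrt(3)/2, and that scalar determines the rotor phase on the principal branch; recovering the unit plane as bivector-part over sine of the phase gives L = phase * plane.
Concretely: cos(phase) = sqrt(3)/2 gives phase = ±pi/6, and since phase/sin(phase) is even the sign is immaterial: L = (phase/sin(phase)) * <R>_2 = (pi/3) * <R>_2.
Answer: -pi/6*e23


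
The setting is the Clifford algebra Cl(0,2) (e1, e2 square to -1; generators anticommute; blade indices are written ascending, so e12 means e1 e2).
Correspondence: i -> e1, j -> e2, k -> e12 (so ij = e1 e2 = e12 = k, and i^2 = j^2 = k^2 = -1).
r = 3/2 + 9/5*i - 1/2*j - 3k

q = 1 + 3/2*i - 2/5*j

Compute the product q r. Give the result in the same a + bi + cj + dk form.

In blades: q = 1 + 3/2*e1 - 2/5*e2, r = 3/2 + 9/5*e1 - 1/2*e2 - 3*e12.
Distribute q over r term by term (generator squares from the signature, products reordered to ascending indices): (1)*r = 3/2 + 9/5*e1 - 1/2*e2 - 3*e12; (3/2*e1)*r = -27/10 + 9/4*e1 + 9/2*e2 - 3/4*e12; (-2/5*e2)*r = -1/5 + 6/5*e1 - 3/5*e2 + 18/25*e12.
Sum: -7/5 + 21/4*e1 + 17/5*e2 - 303/100*e12; translating back through the correspondence:
Answer: -7/5 + 21/4*i + 17/5*j - 303/100*k


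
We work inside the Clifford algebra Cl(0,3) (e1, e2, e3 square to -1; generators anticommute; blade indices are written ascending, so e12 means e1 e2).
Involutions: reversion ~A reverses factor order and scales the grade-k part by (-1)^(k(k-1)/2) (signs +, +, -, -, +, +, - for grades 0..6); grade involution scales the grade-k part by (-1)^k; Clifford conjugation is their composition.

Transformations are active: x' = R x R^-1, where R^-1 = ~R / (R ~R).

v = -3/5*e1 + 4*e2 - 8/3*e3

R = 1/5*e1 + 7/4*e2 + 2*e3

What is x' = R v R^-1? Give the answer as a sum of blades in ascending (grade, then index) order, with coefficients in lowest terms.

~R = 1/5*e1 + 7/4*e2 + 2*e3, and R ~R = -2841/400, so R^-1 = ~R / (-2841/400).
R v = -116/75 + 37/20*e12 + 2/3*e13 - 38/3*e23
Answer: 29281/42615*e1 - 27596/8523*e2 + 30152/8523*e3


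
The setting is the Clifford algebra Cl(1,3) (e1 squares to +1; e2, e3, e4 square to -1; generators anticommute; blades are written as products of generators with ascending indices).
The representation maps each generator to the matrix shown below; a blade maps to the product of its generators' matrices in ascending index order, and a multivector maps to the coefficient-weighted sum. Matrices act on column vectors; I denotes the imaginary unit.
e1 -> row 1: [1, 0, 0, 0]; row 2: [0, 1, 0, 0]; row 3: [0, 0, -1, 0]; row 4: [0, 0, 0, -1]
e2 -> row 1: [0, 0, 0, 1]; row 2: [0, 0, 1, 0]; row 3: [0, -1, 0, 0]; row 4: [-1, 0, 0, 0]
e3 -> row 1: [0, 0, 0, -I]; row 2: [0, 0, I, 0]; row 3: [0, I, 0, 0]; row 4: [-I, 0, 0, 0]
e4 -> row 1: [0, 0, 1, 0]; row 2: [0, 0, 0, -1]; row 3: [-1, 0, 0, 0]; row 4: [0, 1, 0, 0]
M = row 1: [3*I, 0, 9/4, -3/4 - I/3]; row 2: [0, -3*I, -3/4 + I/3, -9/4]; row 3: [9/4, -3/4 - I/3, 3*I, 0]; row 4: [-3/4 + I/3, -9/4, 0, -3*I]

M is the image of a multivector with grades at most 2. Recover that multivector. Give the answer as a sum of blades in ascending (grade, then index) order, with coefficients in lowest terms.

Method: the blade images are trace-orthogonal — tr(rho(e_A) rho(e_B)^-1) = 4 if A = B and 0 otherwise — and rho(e_A)^-1 = (e_A)^2 * rho(e_A) with (e_A)^2 = +1 or -1, so the coefficient of e_A in the preimage is (e_A)^2 * tr(M rho(e_A))/4.
Nonzero projections over blades of grade <= 2: e1 e2: (e1 e2)^2 = +1, tr(M rho(e1 e2)) = -3, coefficient -3/4; e1 e3: (e1 e3)^2 = +1, tr(M rho(e1 e3)) = 4/3, coefficient 1/3; e1 e4: (e1 e4)^2 = +1, tr(M rho(e1 e4)) = 9, coefficient 9/4; e2 e3: (e2 e3)^2 = -1, tr(M rho(e2 e3)) = 12, coefficient -3. Every other blade of grade <= 2 projects to 0.
Answer: -3/4*e1 e2 + 1/3*e1 e3 + 9/4*e1 e4 - 3*e2 e3


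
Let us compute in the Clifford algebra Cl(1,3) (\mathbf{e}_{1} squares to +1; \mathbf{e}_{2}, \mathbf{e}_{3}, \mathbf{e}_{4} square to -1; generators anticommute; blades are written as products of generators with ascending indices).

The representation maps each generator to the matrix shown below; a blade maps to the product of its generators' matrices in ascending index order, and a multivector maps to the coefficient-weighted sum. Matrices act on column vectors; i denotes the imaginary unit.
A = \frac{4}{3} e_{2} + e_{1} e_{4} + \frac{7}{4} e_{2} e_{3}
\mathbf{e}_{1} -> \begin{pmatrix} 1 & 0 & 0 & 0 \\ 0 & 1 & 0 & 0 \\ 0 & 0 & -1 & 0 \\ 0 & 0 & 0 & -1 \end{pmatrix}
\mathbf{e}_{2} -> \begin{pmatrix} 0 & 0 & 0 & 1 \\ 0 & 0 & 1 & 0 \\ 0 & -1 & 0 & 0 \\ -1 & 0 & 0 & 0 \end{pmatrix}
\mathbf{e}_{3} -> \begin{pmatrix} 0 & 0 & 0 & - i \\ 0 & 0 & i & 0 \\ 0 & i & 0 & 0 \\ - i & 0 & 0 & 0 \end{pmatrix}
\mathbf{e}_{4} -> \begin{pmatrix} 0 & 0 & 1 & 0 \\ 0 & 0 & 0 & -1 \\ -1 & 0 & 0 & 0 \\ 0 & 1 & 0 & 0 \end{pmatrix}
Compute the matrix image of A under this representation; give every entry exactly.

Bivector images (products of the table entries): rho(e_{1} e_{4}) = rho(\mathbf{e}_{1})rho(\mathbf{e}_{4}) = \begin{pmatrix} 0 & 0 & 1 & 0 \\ 0 & 0 & 0 & -1 \\ 1 & 0 & 0 & 0 \\ 0 & -1 & 0 & 0 \end{pmatrix}; rho(e_{2} e_{3}) = rho(\mathbf{e}_{2})rho(\mathbf{e}_{3}) = \begin{pmatrix} - i & 0 & 0 & 0 \\ 0 & i & 0 & 0 \\ 0 & 0 & - i & 0 \\ 0 & 0 & 0 & i \end{pmatrix}.
M = (\frac{4}{3})*rho(e_{2}) + (1)*rho(e_{1} e_{4}) + (\frac{7}{4})*rho(e_{2} e_{3}), summed entrywise:
Answer: \begin{pmatrix} - \frac{7 i}{4} & 0 & 1 & \frac{4}{3} \\ 0 & \frac{7 i}{4} & \frac{4}{3} & -1 \\ 1 & - \frac{4}{3} & - \frac{7 i}{4} & 0 \\ - \frac{4}{3} & -1 & 0 & \frac{7 i}{4} \end{pmatrix}


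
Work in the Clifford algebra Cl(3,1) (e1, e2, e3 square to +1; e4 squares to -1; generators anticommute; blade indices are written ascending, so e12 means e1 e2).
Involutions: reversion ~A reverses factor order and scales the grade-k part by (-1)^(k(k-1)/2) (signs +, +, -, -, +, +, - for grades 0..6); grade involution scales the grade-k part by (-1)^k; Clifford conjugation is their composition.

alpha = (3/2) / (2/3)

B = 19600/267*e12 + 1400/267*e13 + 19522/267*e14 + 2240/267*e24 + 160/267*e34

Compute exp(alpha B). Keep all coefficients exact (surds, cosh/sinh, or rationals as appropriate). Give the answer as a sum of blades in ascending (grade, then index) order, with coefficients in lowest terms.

B^2 term by term: the squares give (19600/267)^2*(e12)^2 + (1400/267)^2*(e13)^2 + (19522/267)^2*(e14)^2 + (2240/267)^2*(e24)^2 + (160/267)^2*(e34)^2 = 384160000/71289*(-1) + 1960000/71289*(-1) + 381108484/71289*(+1) + 5017600/71289*(+1) + 25600/71289*(+1) = 4/9 (each basis 2-blade squares to minus the product of its generators' squares); cross terms between blades sharing an index anticommute and cancel; the commuting (index-disjoint) pairs give grade-4 terms 2*c*c'*(blade product), which cancel blade by blade — e1234: 6272000/71289 - 6272000/71289 = 0 — confirming B is simple. So B^2 = 4/9.
B^2 = 4/9 — the positive square puts this in the hyperbolic regime; l = 2/3, alpha*l = 3/2, so exp(alpha B) = cosh(3/2) + (sinh(3/2)/(2/3))*B = cosh(3/2) + (3*sinh(3/2)/2)*B.
Answer: cosh(3/2) + 9800*sinh(3/2)/89*e12 + 700*sinh(3/2)/89*e13 + 9761*sinh(3/2)/89*e14 + 1120*sinh(3/2)/89*e24 + 80*sinh(3/2)/89*e34


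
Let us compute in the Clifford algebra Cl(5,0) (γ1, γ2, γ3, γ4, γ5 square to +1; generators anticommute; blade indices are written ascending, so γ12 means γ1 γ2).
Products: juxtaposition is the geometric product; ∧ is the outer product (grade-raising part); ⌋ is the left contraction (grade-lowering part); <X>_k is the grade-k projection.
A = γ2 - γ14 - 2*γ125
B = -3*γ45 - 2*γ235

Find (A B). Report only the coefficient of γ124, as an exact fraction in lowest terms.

step 1: 4*γ13 + 3*γ15 - 2*γ35 - 6*γ124 - 3*γ245 + 2*γ12345
Answer: -6


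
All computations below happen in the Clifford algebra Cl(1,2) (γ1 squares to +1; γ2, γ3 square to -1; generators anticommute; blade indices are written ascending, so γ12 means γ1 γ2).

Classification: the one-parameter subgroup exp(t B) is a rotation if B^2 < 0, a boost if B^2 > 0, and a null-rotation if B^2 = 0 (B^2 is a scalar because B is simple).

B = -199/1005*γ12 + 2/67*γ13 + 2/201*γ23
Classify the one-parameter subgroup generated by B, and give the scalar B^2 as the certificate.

B^2 term by term: the squares give (-199/1005)^2*(γ12)^2 + (2/67)^2*(γ13)^2 + (2/201)^2*(γ23)^2 = 39601/1010025*(+1) + 4/4489*(+1) + 4/40401*(-1) = 1/25 (each basis 2-blade squares to minus the product of its generators' squares); cross terms between blades sharing an index anticommute and cancel. So B^2 = 1/25.
Answer: boost, certificate B^2 = 1/25. The scalar 1/25 is the complete invariant here: its sign names the subgroup type.


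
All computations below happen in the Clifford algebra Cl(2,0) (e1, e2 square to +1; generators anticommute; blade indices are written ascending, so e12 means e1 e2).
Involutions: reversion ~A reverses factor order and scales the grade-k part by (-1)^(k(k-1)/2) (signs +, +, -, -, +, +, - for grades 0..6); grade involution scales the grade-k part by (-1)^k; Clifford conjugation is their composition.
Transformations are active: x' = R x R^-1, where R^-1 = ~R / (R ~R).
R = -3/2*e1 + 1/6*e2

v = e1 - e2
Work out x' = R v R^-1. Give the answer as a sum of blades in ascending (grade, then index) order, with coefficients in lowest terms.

~R = -3/2*e1 + 1/6*e2, and R ~R = 41/18, so R^-1 = ~R / (41/18).
R v = -5/3 + 4/3*e12
Answer: 49/41*e1 + 31/41*e2


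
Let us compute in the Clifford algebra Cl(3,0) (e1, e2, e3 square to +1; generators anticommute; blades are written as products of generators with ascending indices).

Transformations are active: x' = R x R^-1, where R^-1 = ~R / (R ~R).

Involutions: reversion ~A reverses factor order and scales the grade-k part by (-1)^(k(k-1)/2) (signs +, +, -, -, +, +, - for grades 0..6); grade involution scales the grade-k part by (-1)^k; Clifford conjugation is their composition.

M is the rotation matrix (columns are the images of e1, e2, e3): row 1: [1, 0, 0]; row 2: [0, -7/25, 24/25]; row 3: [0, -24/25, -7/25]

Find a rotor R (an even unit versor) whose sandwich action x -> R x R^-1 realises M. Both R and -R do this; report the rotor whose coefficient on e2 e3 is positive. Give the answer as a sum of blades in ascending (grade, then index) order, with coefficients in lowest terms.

Method: write R = a + b12*e1 e2 + b13*e1 e3 + b23*e2 e3 with a^2 + b12^2 + b13^2 + b23^2 = 1 (so R^-1 = ~R). Expanding the columns R e_j ~R gives tr M = 4a^2 - 1 and, from the antisymmetric part, M21 - M12 = -4a*b12, M13 - M31 = 4a*b13, M32 - M23 = -4a*b23.
Here tr M = 11/25, so a^2 = (1 + tr M)/4 = 9/25 and a = ±3/5. Taking a = 3/5: M21 - M12 = 0, M13 - M31 = 0, M32 - M23 = -48/25, giving b12 = 0, b13 = 0, b23 = 4/5, i.e. R = 3/5 + 4/5*e2 e3.
Its e2 e3 coefficient is already positive.
Answer: 3/5 + 4/5*e2 e3. Sheet selection: the two-to-one cover makes ±R indistinguishable at the matrix level (trace 11/25), so uniqueness comes from the required sign on e2 e3.


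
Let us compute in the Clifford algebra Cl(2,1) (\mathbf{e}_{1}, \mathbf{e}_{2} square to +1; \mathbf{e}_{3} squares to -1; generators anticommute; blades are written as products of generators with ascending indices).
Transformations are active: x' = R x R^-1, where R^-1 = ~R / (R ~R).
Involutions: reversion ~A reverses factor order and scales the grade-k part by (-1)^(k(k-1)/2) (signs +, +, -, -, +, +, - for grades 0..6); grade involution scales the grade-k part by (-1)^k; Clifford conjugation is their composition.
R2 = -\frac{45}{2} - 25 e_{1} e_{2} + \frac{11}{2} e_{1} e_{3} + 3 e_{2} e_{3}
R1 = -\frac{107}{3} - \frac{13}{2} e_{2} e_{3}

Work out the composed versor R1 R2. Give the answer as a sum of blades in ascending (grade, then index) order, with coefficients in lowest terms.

Distribute over the terms of R1 (each basis-blade product reordered to ascending indices, repeated generators contracted through their squares):
(-\frac{107}{3}) R2 = \frac{1605}{2} + \frac{2675}{3} e_{1} e_{2} - \frac{1177}{6} e_{1} e_{3} - 107 e_{2} e_{3}
(-\frac{13}{2} e_{2} e_{3}) R2 = -\frac{39}{2} + \frac{143}{4} e_{1} e_{2} - \frac{325}{2} e_{1} e_{3} + \frac{585}{4} e_{2} e_{3}
Summing the partial products and collecting blades:
Answer: 783 + \frac{11129}{12} e_{1} e_{2} - \frac{1076}{3} e_{1} e_{3} + \frac{157}{4} e_{2} e_{3}


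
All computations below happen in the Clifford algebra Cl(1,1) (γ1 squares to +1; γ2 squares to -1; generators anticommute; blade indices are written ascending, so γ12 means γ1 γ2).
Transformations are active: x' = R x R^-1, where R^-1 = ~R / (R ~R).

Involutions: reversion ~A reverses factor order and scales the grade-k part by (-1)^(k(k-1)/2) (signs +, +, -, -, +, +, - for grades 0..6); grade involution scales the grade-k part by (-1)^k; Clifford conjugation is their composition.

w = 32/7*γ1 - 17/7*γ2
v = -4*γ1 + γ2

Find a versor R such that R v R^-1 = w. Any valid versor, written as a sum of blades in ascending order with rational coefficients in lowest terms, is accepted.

Key observation: q(v) = q(w) = 15 (sandwiches preserve the norm), so R = v + w = 4/7*γ1 - 10/7*γ2 works whenever it is invertible — the component of v along it is kept and (v - w)/2 reverses, sending v to w.
Answer: 4/7*γ1 - 10/7*γ2
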